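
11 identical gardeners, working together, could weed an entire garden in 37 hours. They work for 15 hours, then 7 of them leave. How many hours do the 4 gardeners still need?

121/2 hours

One gardener does 1/407 of the job per hour.
After 15 hours with 11 gardeners, 15/37 is done (22/37 left).
With 4 gardeners the rate is 4/407, so the rest takes 22/37 ÷ 4/407 = 121/2 hours.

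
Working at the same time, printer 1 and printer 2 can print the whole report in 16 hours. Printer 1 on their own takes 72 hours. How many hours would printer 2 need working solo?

144/7 hours

Combined rate is 1/16 per hour.
Known contribution: 1/72 per hour.
So printer 2's rate is 1/16 − 1/72 = 7/144, meaning 144/7 hours alone.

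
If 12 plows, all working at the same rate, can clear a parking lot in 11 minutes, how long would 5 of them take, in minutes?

132/5 minutes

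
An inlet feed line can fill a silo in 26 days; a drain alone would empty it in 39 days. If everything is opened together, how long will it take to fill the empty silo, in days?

Net rate = 1/26 − 1/39 = (3 − 2)/78 = 1/78 per day.
Filling time = 1 ÷ (1/78) = 78 days.

78 days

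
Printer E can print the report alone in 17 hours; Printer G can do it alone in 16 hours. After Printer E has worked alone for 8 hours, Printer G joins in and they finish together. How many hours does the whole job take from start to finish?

136/11 hours

In 8 hours Printer E does 8/17 of the job, leaving 9/17.
Printer E and Printer G together work at 33/272 per hour, so finishing takes 9/17 ÷ 33/272 = 48/11 hours.
Total time = 8 + 48/11 = 136/11 hours.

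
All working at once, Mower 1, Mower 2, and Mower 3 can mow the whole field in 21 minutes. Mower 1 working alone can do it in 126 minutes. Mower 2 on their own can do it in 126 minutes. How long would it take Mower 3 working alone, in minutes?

63/2 minutes

Combined rate is 1/21 per minute.
Known contribution: 1/126 + 1/126 = (1 + 1)/126 = 2/126 = 1/63 per minute.
So Mower 3's rate is 1/21 − 1/63 = 2/63, meaning 63/2 minutes alone.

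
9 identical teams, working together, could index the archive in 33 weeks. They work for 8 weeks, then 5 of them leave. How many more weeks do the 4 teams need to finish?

One team does 1/297 of the job per week.
After 8 weeks with 9 teams, 8/33 is done (25/33 left).
With 4 teams the rate is 4/297, so the rest takes 25/33 ÷ 4/297 = 225/4 weeks.

225/4 weeks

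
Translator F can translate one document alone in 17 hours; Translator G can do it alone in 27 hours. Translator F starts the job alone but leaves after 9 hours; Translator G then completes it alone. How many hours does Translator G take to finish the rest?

216/17 hours

In 9 hours Translator F does 9/17 of the job, leaving 8/17.
Translator G works at 1/27 per hour, so finishing takes 8/17 ÷ 1/27 = 216/17 hours.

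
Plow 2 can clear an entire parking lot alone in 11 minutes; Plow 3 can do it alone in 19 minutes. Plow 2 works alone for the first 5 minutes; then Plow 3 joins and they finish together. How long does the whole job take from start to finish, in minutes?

In 5 minutes Plow 2 does 5/11 of the job, leaving 6/11.
Plow 2 and Plow 3 together work at 30/209 per minute, so finishing takes 6/11 ÷ 30/209 = 19/5 minutes.
Total time = 5 + 19/5 = 44/5 minutes.

44/5 minutes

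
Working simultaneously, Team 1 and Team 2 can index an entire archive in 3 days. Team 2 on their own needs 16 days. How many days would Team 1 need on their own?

48/13 days

Combined rate is 1/3 per day.
Known contribution: 1/16 per day.
So Team 1's rate is 1/3 − 1/16 = 13/48, meaning 48/13 days alone.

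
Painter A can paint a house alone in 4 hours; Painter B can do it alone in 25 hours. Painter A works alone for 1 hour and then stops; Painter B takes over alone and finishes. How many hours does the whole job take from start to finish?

In 1 hour Painter A does 1/4 of the job, leaving 3/4.
Painter B works at 1/25 per hour, so finishing takes 3/4 ÷ 1/25 = 75/4 hours.
Total time = 1 + 75/4 = 79/4 hours.

79/4 hours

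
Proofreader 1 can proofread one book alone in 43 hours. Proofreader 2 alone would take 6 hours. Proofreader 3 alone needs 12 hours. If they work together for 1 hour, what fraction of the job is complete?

Combined rate: 1/43 + 1/6 + 1/12 = (12 + 86 + 43)/516 = 141/516 = 47/172 per hour.
In 1 hour they complete 1·47/172 = 47/172 of the job.

47/172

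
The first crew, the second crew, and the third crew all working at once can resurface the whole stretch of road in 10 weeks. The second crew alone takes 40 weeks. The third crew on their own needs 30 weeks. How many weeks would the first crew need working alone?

24 weeks

Combined rate is 1/10 per week.
Known contribution: 1/40 + 1/30 = (3 + 4)/120 = 7/120 per week.
So the first crew's rate is 1/10 − 7/120 = 1/24, meaning 24 weeks alone.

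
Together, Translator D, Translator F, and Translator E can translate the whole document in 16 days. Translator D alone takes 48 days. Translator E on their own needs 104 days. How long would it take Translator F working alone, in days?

Combined rate is 1/16 per day.
Known contribution: 1/48 + 1/104 = (13 + 6)/624 = 19/624 per day.
So Translator F's rate is 1/16 − 19/624 = 5/156, meaning 156/5 days alone.

156/5 days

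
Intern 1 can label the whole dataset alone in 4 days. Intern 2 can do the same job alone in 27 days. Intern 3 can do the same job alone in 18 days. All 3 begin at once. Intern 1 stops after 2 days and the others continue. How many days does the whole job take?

In the first 2 days the combined rate is 37/108, so 37/54 of the job is done, leaving 17/54.
After intern 1 leaves the rate is 5/54 per day; the remaining 17/54 takes 17/5 days.
Total = 2 + 17/5 = 27/5 days.

27/5 days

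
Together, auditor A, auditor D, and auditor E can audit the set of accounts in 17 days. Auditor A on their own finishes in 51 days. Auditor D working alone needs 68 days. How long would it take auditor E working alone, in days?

Combined rate is 1/17 per day.
Known contribution: 1/51 + 1/68 = (4 + 3)/204 = 7/204 per day.
So auditor E's rate is 1/17 − 7/204 = 5/204, meaning 204/5 days alone.

204/5 days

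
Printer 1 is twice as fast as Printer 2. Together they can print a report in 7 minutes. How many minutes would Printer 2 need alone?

Let Printer 2's rate be r; then Printer 1's rate is 2r, so together (2 + 1)r = 3r = 1/7.
Thus r = 1/21 per minute.
Printer 2 alone: 21 minutes; Printer 1 alone: 21/2 minutes.

21 minutes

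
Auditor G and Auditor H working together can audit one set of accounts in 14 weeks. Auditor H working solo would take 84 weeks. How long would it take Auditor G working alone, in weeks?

84/5 weeks

Combined rate is 1/14 per week.
Known contribution: 1/84 per week.
So Auditor G's rate is 1/14 − 1/84 = 5/84, meaning 84/5 weeks alone.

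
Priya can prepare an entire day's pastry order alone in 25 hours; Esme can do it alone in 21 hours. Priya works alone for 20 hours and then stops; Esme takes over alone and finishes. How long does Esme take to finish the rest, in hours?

In 20 hours Priya does 20/25 = 4/5 of the job, leaving 1/5.
Esme works at 1/21 per hour, so finishing takes 1/5 ÷ 1/21 = 21/5 hours.

21/5 hours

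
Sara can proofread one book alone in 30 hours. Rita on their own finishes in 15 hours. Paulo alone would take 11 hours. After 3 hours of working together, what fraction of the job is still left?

Combined rate: 1/30 + 1/15 + 1/11 = (11 + 22 + 30)/330 = 63/330 = 21/110 per hour.
In 3 hours they complete 3·21/110 = 63/110 of the job.
So 47/110 remains.

47/110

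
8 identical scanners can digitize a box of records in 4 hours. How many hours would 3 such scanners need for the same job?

32/3 hours

Total work is 8·4 = 32 scanner-hours.
With 3 scanners: 32/3 hours.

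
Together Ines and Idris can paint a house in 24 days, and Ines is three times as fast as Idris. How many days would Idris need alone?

96 days

Let Idris's rate be r; then Ines's rate is 3r, so together (3 + 1)r = 4r = 1/24.
Thus r = 1/96 per day.
Idris alone: 96 days; Ines alone: 32 days.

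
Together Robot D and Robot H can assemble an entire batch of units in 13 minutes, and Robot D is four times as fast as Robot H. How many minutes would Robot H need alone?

Let Robot H's rate be r; then Robot D's rate is 4r, so together (4 + 1)r = 5r = 1/13.
Thus r = 1/65 per minute.
Robot H alone: 65 minutes; Robot D alone: 65/4 minutes.

65 minutes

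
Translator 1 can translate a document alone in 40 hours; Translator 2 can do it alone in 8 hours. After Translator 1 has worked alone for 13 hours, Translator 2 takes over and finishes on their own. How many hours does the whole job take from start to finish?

In 13 hours Translator 1 does 13/40 of the job, leaving 27/40.
Translator 2 works at 1/8 per hour, so finishing takes 27/40 ÷ 1/8 = 27/5 hours.
Total time = 13 + 27/5 = 92/5 hours.

92/5 hours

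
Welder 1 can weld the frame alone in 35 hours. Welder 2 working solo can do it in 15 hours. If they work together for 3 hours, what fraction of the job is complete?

Combined rate: 1/35 + 1/15 = (3 + 7)/105 = 10/105 = 2/21 per hour.
In 3 hours they complete 3·2/21 = 2/7 of the job.

2/7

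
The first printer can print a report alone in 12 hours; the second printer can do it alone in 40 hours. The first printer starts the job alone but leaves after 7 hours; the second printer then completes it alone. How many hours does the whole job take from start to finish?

71/3 hours

In 7 hours the first printer does 7/12 of the job, leaving 5/12.
The second printer works at 1/40 per hour, so finishing takes 5/12 ÷ 1/40 = 50/3 hours.
Total time = 7 + 50/3 = 71/3 hours.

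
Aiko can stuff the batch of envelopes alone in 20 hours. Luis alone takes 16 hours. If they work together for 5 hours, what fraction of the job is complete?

9/16

Combined rate: 1/20 + 1/16 = (4 + 5)/80 = 9/80 per hour.
In 5 hours they complete 5·9/80 = 9/16 of the job.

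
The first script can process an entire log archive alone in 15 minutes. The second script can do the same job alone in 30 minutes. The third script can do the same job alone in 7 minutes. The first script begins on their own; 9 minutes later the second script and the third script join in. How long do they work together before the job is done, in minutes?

In the first 9 minutes the first script alone does 9/15 = 3/5 of the job, leaving 2/5.
Once everyone is working, combined rate: 1/15 + 1/30 + 1/7 = (14 + 7 + 30)/210 = 51/210 = 17/70 per minute.
Remaining 2/5 at 17/70 per minute takes 28/17 minutes.

28/17 minutes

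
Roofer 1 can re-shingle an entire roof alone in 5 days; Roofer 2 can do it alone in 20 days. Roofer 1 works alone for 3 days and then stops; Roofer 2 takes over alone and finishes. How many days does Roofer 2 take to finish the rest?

In 3 days Roofer 1 does 3/5 of the job, leaving 2/5.
Roofer 2 works at 1/20 per day, so finishing takes 2/5 ÷ 1/20 = 8 days.

8 days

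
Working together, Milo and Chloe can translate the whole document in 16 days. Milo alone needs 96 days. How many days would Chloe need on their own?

96/5 days

Combined rate is 1/16 per day.
Known contribution: 1/96 per day.
So Chloe's rate is 1/16 − 1/96 = 5/96, meaning 96/5 days alone.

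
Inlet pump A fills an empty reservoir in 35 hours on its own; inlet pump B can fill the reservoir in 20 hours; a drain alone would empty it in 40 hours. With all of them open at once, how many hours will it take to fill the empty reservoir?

56/3 hours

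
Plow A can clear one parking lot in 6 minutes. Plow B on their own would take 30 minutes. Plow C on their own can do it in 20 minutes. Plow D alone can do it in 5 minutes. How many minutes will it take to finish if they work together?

20/9 minutes

Combined rate: 1/6 + 1/30 + 1/20 + 1/5 = (10 + 2 + 3 + 12)/60 = 27/60 = 9/20 per minute.
Time = 1 ÷ (9/20) = 20/9 minutes.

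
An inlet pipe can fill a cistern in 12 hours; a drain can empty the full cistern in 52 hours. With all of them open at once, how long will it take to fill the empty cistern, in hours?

78/5 hours

Net rate = 1/12 − 1/52 = (13 − 3)/156 = 10/156 = 5/78 per hour.
Filling time = 1 ÷ (5/78) = 78/5 hours.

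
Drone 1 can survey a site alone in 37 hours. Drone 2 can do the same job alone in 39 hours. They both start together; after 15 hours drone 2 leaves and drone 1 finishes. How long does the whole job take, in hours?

296/13 hours

In the first 15 hours the combined rate is 76/1443, so 380/481 of the job is done, leaving 101/481.
After drone 2 leaves the rate is 1/37 per hour; the remaining 101/481 takes 101/13 hours.
Total = 15 + 101/13 = 296/13 hours.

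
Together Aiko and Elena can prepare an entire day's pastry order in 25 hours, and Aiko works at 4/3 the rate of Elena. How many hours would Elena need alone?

Let Elena's rate be r; then Aiko's rate is (4/3)r, so together (4/3 + 1)r = (7/3)r = 1/25.
Thus r = 3/175 per hour.
Elena alone: 175/3 hours; Aiko alone: 175/4 hours.

175/3 hours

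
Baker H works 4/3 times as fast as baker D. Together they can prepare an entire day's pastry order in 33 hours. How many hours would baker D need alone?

77 hours

Let baker D's rate be r; then baker H's rate is (4/3)r, so together (4/3 + 1)r = (7/3)r = 1/33.
Thus r = 1/77 per hour.
Baker D alone: 77 hours; baker H alone: 231/4 hours.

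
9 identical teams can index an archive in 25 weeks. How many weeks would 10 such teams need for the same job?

Total work is 9·25 = 225 team-weeks.
With 10 teams: 225/10 = 45/2 weeks.

45/2 weeks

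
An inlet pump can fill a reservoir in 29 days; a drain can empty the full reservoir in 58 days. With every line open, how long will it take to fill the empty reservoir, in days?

58 days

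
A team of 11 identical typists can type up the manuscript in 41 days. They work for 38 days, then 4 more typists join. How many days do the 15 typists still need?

11/5 days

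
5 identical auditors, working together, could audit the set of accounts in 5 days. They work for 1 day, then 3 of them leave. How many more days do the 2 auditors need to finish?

10 days

One auditor does 1/25 of the job per day.
After 1 day with 5 auditors, 1/5 is done (4/5 left).
With 2 auditors the rate is 2/25, so the rest takes 4/5 ÷ 2/25 = 10 days.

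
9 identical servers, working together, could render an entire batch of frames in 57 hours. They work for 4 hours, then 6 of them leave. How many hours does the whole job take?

163 hours

One server does 1/513 of the job per hour.
After 4 hours with 9 servers, 4/57 is done (53/57 left).
With 3 servers the rate is 3/513 = 1/171, so the rest takes 53/57 ÷ 1/171 = 159 hours.
Total = 4 + 159 = 163 hours.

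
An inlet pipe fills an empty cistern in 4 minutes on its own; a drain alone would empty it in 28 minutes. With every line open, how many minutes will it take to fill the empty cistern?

Net rate = 1/4 − 1/28 = (7 − 1)/28 = 6/28 = 3/14 per minute.
Filling time = 1 ÷ (3/14) = 14/3 minutes.

14/3 minutes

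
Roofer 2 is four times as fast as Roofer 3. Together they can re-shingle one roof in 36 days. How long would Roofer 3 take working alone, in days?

180 days

Let Roofer 3's rate be r; then Roofer 2's rate is 4r, so together (4 + 1)r = 5r = 1/36.
Thus r = 1/180 per day.
Roofer 3 alone: 180 days; Roofer 2 alone: 45 days.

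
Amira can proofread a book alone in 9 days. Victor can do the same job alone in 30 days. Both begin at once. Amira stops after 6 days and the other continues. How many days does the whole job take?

In the first 6 days the combined rate is 13/90, so 13/15 of the job is done, leaving 2/15.
After Amira leaves the rate is 1/30 per day; the remaining 2/15 takes 4 days.
Total = 6 + 4 = 10 days.

10 days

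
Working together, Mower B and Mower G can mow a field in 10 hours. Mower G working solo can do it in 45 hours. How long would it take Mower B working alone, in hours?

Combined rate is 1/10 per hour.
Known contribution: 1/45 per hour.
So Mower B's rate is 1/10 − 1/45 = 7/90, meaning 90/7 hours alone.

90/7 hours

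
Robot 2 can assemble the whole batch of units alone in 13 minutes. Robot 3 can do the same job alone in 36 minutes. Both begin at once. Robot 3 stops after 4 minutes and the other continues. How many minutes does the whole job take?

104/9 minutes

In the first 4 minutes the combined rate is 49/468, so 49/117 of the job is done, leaving 68/117.
After robot 3 leaves the rate is 1/13 per minute; the remaining 68/117 takes 68/9 minutes.
Total = 4 + 68/9 = 104/9 minutes.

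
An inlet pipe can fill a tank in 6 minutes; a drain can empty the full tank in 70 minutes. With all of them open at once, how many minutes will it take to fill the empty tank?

105/16 minutes

Net rate = 1/6 − 1/70 = (35 − 3)/210 = 32/210 = 16/105 per minute.
Filling time = 1 ÷ (16/105) = 105/16 minutes.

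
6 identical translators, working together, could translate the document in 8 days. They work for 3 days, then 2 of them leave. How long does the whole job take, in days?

21/2 days

One translator does 1/48 of the job per day.
After 3 days with 6 translators, 3/8 is done (5/8 left).
With 4 translators the rate is 4/48 = 1/12, so the rest takes 5/8 ÷ 1/12 = 15/2 days.
Total = 3 + 15/2 = 21/2 days.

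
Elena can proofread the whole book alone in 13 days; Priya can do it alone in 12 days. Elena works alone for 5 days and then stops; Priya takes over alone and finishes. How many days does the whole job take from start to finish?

161/13 days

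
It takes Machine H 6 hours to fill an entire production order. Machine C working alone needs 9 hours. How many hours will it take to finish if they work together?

18/5 hours

Combined rate: 1/6 + 1/9 = (3 + 2)/18 = 5/18 per hour.
Time = 1 ÷ (5/18) = 18/5 hours.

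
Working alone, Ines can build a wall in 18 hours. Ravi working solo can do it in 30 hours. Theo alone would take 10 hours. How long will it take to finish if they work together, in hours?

90/17 hours

Combined rate: 1/18 + 1/30 + 1/10 = (5 + 3 + 9)/90 = 17/90 per hour.
Time = 1 ÷ (17/90) = 90/17 hours.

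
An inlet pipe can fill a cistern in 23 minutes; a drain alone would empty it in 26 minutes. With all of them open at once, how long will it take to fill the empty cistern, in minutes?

598/3 minutes

Net rate = 1/23 − 1/26 = (26 − 23)/598 = 3/598 per minute.
Filling time = 1 ÷ (3/598) = 598/3 minutes.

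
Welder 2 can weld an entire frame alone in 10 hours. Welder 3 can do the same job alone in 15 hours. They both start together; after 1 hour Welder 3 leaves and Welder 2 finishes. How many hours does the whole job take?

28/3 hours

In the first 1 hour the combined rate is 1/6, so 1/6 of the job is done, leaving 5/6.
After Welder 3 leaves the rate is 1/10 per hour; the remaining 5/6 takes 25/3 hours.
Total = 1 + 25/3 = 28/3 hours.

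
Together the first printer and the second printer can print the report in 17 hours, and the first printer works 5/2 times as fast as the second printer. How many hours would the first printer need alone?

119/5 hours

Let the second printer's rate be r; then the first printer's rate is (5/2)r, so together (5/2 + 1)r = (7/2)r = 1/17.
Thus r = 2/119 per hour.
The second printer alone: 119/2 hours; the first printer alone: 119/5 hours.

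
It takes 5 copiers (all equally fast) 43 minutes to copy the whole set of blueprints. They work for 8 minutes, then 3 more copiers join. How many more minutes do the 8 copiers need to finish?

One copier does 1/215 of the job per minute.
After 8 minutes with 5 copiers, 8/43 is done (35/43 left).
With 8 copiers the rate is 8/215, so the rest takes 35/43 ÷ 8/215 = 175/8 minutes.

175/8 minutes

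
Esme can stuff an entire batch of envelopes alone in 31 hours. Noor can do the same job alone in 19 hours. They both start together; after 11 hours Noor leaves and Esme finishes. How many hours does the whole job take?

248/19 hours

In the first 11 hours the combined rate is 50/589, so 550/589 of the job is done, leaving 39/589.
After Noor leaves the rate is 1/31 per hour; the remaining 39/589 takes 39/19 hours.
Total = 11 + 39/19 = 248/19 hours.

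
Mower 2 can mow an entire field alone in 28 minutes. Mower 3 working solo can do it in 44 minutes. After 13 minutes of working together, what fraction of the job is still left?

Combined rate: 1/28 + 1/44 = (11 + 7)/308 = 18/308 = 9/154 per minute.
In 13 minutes they complete 13·9/154 = 117/154 of the job.
So 37/154 remains.

37/154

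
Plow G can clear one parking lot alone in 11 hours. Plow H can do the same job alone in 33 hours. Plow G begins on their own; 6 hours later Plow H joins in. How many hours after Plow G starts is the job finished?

39/4 hours

In the first 6 hours Plow G alone does 6/11 of the job, leaving 5/11.
Once everyone is working, combined rate: 1/11 + 1/33 = (3 + 1)/33 = 4/33 per hour.
Remaining 5/11 at 4/33 per hour takes 15/4 hours.
Total from the start = 6 + 15/4 = 39/4 hours.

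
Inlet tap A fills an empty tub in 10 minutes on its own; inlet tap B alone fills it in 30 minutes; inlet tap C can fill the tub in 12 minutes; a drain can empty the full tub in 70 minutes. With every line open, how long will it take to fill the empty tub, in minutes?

84/17 minutes

Net rate = 1/10 + 1/30 + 1/12 − 1/70 = (42 + 14 + 35 − 6)/420 = 85/420 = 17/84 per minute.
Filling time = 1 ÷ (17/84) = 84/17 minutes.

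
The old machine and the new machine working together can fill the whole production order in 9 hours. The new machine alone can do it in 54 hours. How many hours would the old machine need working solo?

54/5 hours

Combined rate is 1/9 per hour.
Known contribution: 1/54 per hour.
So the old machine's rate is 1/9 − 1/54 = 5/54, meaning 54/5 hours alone.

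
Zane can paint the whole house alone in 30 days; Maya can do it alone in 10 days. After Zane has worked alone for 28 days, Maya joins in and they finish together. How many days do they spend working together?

1/2 days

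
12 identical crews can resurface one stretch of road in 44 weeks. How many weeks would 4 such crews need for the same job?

132 weeks

Total work is 12·44 = 528 crew-weeks.
With 4 crews: 528/4 = 132 weeks.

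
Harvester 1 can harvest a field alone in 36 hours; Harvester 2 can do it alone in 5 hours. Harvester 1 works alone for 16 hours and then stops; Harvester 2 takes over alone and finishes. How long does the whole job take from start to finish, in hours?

In 16 hours Harvester 1 does 16/36 = 4/9 of the job, leaving 5/9.
Harvester 2 works at 1/5 per hour, so finishing takes 5/9 ÷ 1/5 = 25/9 hours.
Total time = 16 + 25/9 = 169/9 hours.

169/9 hours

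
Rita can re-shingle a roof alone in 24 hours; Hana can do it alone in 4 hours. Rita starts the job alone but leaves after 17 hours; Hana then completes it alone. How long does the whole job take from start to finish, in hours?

109/6 hours

In 17 hours Rita does 17/24 of the job, leaving 7/24.
Hana works at 1/4 per hour, so finishing takes 7/24 ÷ 1/4 = 7/6 hours.
Total time = 17 + 7/6 = 109/6 hours.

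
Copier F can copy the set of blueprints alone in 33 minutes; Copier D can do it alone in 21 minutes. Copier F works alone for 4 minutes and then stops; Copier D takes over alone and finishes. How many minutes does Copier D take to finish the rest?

In 4 minutes Copier F does 4/33 of the job, leaving 29/33.
Copier D works at 1/21 per minute, so finishing takes 29/33 ÷ 1/21 = 203/11 minutes.

203/11 minutes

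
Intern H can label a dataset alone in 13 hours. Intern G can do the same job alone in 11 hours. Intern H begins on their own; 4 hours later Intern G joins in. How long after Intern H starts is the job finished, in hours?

65/8 hours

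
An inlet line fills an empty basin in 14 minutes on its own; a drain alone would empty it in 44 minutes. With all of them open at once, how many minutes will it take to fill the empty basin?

Net rate = 1/14 − 1/44 = (22 − 7)/308 = 15/308 per minute.
Filling time = 1 ÷ (15/308) = 308/15 minutes.

308/15 minutes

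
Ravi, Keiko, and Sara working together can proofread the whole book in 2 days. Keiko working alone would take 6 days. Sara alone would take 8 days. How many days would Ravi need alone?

24/5 days

Combined rate is 1/2 per day.
Known contribution: 1/6 + 1/8 = (4 + 3)/24 = 7/24 per day.
So Ravi's rate is 1/2 − 7/24 = 5/24, meaning 24/5 days alone.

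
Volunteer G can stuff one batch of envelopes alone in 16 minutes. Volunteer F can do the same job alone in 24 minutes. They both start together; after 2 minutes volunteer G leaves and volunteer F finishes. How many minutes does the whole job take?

21 minutes

In the first 2 minutes the combined rate is 5/48, so 5/24 of the job is done, leaving 19/24.
After volunteer G leaves the rate is 1/24 per minute; the remaining 19/24 takes 19 minutes.
Total = 2 + 19 = 21 minutes.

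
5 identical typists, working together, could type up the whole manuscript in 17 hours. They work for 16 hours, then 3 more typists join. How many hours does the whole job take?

133/8 hours

One typist does 1/85 of the job per hour.
After 16 hours with 5 typists, 16/17 is done (1/17 left).
With 8 typists the rate is 8/85, so the rest takes 1/17 ÷ 8/85 = 5/8 hours.
Total = 16 + 5/8 = 133/8 hours.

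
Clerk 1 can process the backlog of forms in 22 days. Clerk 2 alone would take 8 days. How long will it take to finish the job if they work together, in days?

With two workers the combined time is the product over the sum: 22·8/(22+8) = 176/30 = 88/15 days.

88/15 days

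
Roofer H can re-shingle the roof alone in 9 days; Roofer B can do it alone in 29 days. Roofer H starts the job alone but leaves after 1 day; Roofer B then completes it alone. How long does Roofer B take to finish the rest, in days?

232/9 days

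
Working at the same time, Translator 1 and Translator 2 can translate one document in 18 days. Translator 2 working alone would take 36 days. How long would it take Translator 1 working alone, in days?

Combined rate is 1/18 per day.
Known contribution: 1/36 per day.
So Translator 1's rate is 1/18 − 1/36 = 1/36, meaning 36 days alone.

36 days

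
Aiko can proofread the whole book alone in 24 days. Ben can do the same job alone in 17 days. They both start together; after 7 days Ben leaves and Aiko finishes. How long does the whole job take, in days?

240/17 days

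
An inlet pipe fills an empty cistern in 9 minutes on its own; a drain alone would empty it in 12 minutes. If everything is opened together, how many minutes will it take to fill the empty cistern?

36 minutes

Net rate = 1/9 − 1/12 = (4 − 3)/36 = 1/36 per minute.
Filling time = 1 ÷ (1/36) = 36 minutes.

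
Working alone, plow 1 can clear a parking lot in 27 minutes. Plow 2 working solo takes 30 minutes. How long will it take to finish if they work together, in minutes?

With two workers the combined time is the product over the sum: 27·30/(27+30) = 810/57 = 270/19 minutes.

270/19 minutes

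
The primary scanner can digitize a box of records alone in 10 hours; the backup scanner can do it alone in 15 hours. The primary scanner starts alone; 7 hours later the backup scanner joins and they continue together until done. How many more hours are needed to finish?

In 7 hours the primary scanner does 7/10 of the job, leaving 3/10.
The primary scanner and the backup scanner together work at 1/6 per hour, so finishing takes 3/10 ÷ 1/6 = 9/5 hours.

9/5 hours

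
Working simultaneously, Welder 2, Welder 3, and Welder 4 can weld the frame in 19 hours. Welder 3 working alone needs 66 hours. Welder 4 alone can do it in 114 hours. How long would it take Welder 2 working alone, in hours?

209/6 hours

Combined rate is 1/19 per hour.
Known contribution: 1/66 + 1/114 = (19 + 11)/1254 = 30/1254 = 5/209 per hour.
So Welder 2's rate is 1/19 − 5/209 = 6/209, meaning 209/6 hours alone.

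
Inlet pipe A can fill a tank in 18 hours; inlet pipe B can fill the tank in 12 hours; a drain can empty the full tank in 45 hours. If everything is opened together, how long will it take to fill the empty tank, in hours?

Net rate = 1/18 + 1/12 − 1/45 = (10 + 15 − 4)/180 = 21/180 = 7/60 per hour.
Filling time = 1 ÷ (7/60) = 60/7 hours.

60/7 hours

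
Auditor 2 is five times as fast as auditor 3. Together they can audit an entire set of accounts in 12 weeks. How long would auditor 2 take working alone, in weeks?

Let auditor 3's rate be r; then auditor 2's rate is 5r, so together (5 + 1)r = 6r = 1/12.
Thus r = 1/72 per week.
Auditor 3 alone: 72 weeks; auditor 2 alone: 72/5 weeks.

72/5 weeks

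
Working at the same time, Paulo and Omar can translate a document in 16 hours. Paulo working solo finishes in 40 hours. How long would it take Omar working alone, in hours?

Combined rate is 1/16 per hour.
Known contribution: 1/40 per hour.
So Omar's rate is 1/16 − 1/40 = 3/80, meaning 80/3 hours alone.

80/3 hours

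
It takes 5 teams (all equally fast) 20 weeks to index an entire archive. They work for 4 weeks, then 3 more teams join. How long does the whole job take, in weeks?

One team does 1/100 of the job per week.
After 4 weeks with 5 teams, 1/5 is done (4/5 left).
With 8 teams the rate is 8/100 = 2/25, so the rest takes 4/5 ÷ 2/25 = 10 weeks.
Total = 4 + 10 = 14 weeks.

14 weeks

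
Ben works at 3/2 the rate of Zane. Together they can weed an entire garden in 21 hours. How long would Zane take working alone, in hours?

105/2 hours

Let Zane's rate be r; then Ben's rate is (3/2)r, so together (3/2 + 1)r = (5/2)r = 1/21.
Thus r = 2/105 per hour.
Zane alone: 105/2 hours; Ben alone: 35 hours.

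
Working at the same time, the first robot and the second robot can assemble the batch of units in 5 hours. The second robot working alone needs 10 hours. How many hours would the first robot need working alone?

Combined rate is 1/5 per hour.
Known contribution: 1/10 per hour.
So the first robot's rate is 1/5 − 1/10 = 1/10, meaning 10 hours alone.

10 hours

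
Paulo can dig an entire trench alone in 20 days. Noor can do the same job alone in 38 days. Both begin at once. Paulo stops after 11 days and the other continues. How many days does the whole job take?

171/10 days

In the first 11 days the combined rate is 29/380, so 319/380 of the job is done, leaving 61/380.
After Paulo leaves the rate is 1/38 per day; the remaining 61/380 takes 61/10 days.
Total = 11 + 61/10 = 171/10 days.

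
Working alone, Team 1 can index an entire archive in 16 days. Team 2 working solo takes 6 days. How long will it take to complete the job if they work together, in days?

48/11 days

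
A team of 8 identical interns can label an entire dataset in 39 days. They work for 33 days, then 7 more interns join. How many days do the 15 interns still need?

One intern does 1/312 of the job per day.
After 33 days with 8 interns, 11/13 is done (2/13 left).
With 15 interns the rate is 15/312 = 5/104, so the rest takes 2/13 ÷ 5/104 = 16/5 days.

16/5 days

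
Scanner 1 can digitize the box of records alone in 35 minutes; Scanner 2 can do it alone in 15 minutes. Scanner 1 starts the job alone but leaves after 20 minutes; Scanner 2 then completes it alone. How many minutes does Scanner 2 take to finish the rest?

45/7 minutes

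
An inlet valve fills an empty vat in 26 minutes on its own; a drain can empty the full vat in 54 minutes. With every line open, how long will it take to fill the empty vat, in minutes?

351/7 minutes

Net rate = 1/26 − 1/54 = (27 − 13)/702 = 14/702 = 7/351 per minute.
Filling time = 1 ÷ (7/351) = 351/7 minutes.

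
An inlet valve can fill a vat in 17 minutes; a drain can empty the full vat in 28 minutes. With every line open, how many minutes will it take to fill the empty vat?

Net rate = 1/17 − 1/28 = (28 − 17)/476 = 11/476 per minute.
Filling time = 1 ÷ (11/476) = 476/11 minutes.

476/11 minutes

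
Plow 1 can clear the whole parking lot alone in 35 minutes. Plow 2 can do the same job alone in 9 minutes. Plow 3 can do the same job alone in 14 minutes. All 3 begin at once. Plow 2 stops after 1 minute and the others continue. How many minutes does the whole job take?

In the first 1 minute the combined rate is 19/90, so 19/90 of the job is done, leaving 71/90.
After Plow 2 leaves the rate is 1/10 per minute; the remaining 71/90 takes 71/9 minutes.
Total = 1 + 71/9 = 80/9 minutes.

80/9 minutes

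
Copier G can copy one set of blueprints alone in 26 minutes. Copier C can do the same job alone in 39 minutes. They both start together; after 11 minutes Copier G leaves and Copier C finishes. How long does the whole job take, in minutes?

45/2 minutes

In the first 11 minutes the combined rate is 5/78, so 55/78 of the job is done, leaving 23/78.
After Copier G leaves the rate is 1/39 per minute; the remaining 23/78 takes 23/2 minutes.
Total = 11 + 23/2 = 45/2 minutes.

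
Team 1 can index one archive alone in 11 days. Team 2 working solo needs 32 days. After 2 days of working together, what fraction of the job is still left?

Combined rate: 1/11 + 1/32 = (32 + 11)/352 = 43/352 per day.
In 2 days they complete 2·43/352 = 43/176 of the job.
So 133/176 remains.

133/176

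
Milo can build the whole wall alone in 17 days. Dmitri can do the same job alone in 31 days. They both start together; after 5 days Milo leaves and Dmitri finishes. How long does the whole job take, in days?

372/17 days

In the first 5 days the combined rate is 48/527, so 240/527 of the job is done, leaving 287/527.
After Milo leaves the rate is 1/31 per day; the remaining 287/527 takes 287/17 days.
Total = 5 + 287/17 = 372/17 days.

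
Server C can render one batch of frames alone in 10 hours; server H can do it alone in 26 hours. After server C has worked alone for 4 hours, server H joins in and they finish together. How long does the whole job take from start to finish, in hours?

25/3 hours

In 4 hours server C does 4/10 = 2/5 of the job, leaving 3/5.
Server C and server H together work at 9/65 per hour, so finishing takes 3/5 ÷ 9/65 = 13/3 hours.
Total time = 4 + 13/3 = 25/3 hours.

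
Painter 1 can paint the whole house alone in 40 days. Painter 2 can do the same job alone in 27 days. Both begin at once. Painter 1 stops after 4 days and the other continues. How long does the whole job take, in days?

243/10 days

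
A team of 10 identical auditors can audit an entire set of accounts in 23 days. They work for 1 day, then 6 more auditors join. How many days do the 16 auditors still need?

55/4 days

One auditor does 1/230 of the job per day.
After 1 day with 10 auditors, 1/23 is done (22/23 left).
With 16 auditors the rate is 16/230 = 8/115, so the rest takes 22/23 ÷ 8/115 = 55/4 days.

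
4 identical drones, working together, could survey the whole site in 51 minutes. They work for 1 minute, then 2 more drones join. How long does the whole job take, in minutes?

103/3 minutes

One drone does 1/204 of the job per minute.
After 1 minute with 4 drones, 1/51 is done (50/51 left).
With 6 drones the rate is 6/204 = 1/34, so the rest takes 50/51 ÷ 1/34 = 100/3 minutes.
Total = 1 + 100/3 = 103/3 minutes.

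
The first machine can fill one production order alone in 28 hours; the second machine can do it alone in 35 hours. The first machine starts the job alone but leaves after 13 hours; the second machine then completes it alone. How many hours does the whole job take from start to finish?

127/4 hours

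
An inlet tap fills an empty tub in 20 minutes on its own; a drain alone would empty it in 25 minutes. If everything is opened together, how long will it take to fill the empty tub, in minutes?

Net rate = 1/20 − 1/25 = (5 − 4)/100 = 1/100 per minute.
Filling time = 1 ÷ (1/100) = 100 minutes.

100 minutes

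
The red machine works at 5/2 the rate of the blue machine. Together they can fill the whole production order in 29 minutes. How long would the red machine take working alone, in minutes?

203/5 minutes

Let the blue machine's rate be r; then the red machine's rate is (5/2)r, so together (5/2 + 1)r = (7/2)r = 1/29.
Thus r = 2/203 per minute.
The blue machine alone: 203/2 minutes; the red machine alone: 203/5 minutes.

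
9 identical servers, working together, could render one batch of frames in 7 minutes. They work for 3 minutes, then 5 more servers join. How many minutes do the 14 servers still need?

18/7 minutes

One server does 1/63 of the job per minute.
After 3 minutes with 9 servers, 3/7 is done (4/7 left).
With 14 servers the rate is 14/63 = 2/9, so the rest takes 4/7 ÷ 2/9 = 18/7 minutes.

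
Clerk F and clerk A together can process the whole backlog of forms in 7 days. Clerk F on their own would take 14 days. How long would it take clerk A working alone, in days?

14 days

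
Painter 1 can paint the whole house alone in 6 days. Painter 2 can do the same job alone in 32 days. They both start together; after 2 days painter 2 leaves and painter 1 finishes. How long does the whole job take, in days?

45/8 days

In the first 2 days the combined rate is 19/96, so 19/48 of the job is done, leaving 29/48.
After painter 2 leaves the rate is 1/6 per day; the remaining 29/48 takes 29/8 days.
Total = 2 + 29/8 = 45/8 days.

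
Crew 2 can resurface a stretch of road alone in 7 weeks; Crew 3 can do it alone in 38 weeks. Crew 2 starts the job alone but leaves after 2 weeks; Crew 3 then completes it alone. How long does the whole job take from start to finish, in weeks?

204/7 weeks

In 2 weeks Crew 2 does 2/7 of the job, leaving 5/7.
Crew 3 works at 1/38 per week, so finishing takes 5/7 ÷ 1/38 = 190/7 weeks.
Total time = 2 + 190/7 = 204/7 weeks.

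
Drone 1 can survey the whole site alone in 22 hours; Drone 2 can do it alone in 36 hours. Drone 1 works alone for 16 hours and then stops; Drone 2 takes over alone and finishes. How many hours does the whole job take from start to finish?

284/11 hours

In 16 hours Drone 1 does 16/22 = 8/11 of the job, leaving 3/11.
Drone 2 works at 1/36 per hour, so finishing takes 3/11 ÷ 1/36 = 108/11 hours.
Total time = 16 + 108/11 = 284/11 hours.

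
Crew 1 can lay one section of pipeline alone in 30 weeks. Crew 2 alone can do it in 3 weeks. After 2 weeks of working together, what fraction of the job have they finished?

11/15

Combined rate: 1/30 + 1/3 = (1 + 10)/30 = 11/30 per week.
In 2 weeks they complete 2·11/30 = 11/15 of the job.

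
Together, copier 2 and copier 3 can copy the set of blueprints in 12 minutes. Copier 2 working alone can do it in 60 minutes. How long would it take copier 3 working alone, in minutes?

15 minutes

Combined rate is 1/12 per minute.
Known contribution: 1/60 per minute.
So copier 3's rate is 1/12 − 1/60 = 1/15, meaning 15 minutes alone.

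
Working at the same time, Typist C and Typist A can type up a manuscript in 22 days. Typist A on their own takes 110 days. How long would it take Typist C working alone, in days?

55/2 days

Combined rate is 1/22 per day.
Known contribution: 1/110 per day.
So Typist C's rate is 1/22 − 1/110 = 2/55, meaning 55/2 days alone.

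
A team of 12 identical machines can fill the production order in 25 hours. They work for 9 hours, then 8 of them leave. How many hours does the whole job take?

57 hours

One machine does 1/300 of the job per hour.
After 9 hours with 12 machines, 9/25 is done (16/25 left).
With 4 machines the rate is 4/300 = 1/75, so the rest takes 16/25 ÷ 1/75 = 48 hours.
Total = 9 + 48 = 57 hours.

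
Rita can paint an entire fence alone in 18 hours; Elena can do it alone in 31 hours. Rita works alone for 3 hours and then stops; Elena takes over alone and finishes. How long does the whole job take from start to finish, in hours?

In 3 hours Rita does 3/18 = 1/6 of the job, leaving 5/6.
Elena works at 1/31 per hour, so finishing takes 5/6 ÷ 1/31 = 155/6 hours.
Total time = 3 + 155/6 = 173/6 hours.

173/6 hours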